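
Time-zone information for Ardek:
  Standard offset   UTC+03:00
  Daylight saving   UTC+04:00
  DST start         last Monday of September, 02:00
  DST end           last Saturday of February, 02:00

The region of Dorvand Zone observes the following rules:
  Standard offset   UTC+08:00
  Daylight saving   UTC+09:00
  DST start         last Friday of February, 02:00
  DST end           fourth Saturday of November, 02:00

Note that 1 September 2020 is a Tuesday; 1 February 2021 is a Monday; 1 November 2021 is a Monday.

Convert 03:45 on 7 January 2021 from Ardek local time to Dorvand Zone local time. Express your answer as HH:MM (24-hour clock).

07:45

1 September 2020 is a Tuesday, so Mondays fall on 7, 14, 21, 28; the last is September 28.
1 February 2021 is a Monday, so Saturdays fall on 6, 13, 20, 27; the last is February 27.
7 January 2021 falls between 28 September 2020 and 27 February 2021, so daylight saving is in effect and Ardek is at UTC+04:00.
03:45 Ardek − 4h = 23:45 UTC (rolling into the previous day, 6 January 2021).
1 February 2021 is a Monday, so Fridays fall on 5, 12, 19, 26; the last is February 26.
1 November 2021 is a Monday, so the first Saturday is November 6 and the fourth is November 27.
At the standard offset (UTC+08:00), 23:45 UTC + 8h = 07:45 Dorvand Zone standard time (rolling into the next day, 7 January 2021).
The standard-time date in Dorvand Zone, 7 January 2021, is outside the daylight-saving period (26 February – 27 November), so Dorvand Zone is on standard time, UTC+08:00.
23:45 UTC + 8h = 07:45 Dorvand Zone (rolling into the next day, 7 January 2021).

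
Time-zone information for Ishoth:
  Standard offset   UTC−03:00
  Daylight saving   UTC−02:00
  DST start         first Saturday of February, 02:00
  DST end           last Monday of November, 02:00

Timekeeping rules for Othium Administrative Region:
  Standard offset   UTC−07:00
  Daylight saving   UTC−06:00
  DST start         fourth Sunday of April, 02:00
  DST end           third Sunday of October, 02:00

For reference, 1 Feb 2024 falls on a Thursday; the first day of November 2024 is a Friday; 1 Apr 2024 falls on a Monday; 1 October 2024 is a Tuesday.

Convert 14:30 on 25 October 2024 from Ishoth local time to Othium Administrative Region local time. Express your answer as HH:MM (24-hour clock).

09:30

1 February 2024 is a Thursday, so the first Saturday is February 3.
1 November 2024 is a Friday, so Mondays fall on 4, 11, 18, 25; the last is November 25.
Daylight saving runs 3 February – 25 November; 25 October 2024 is inside that window, so Ishoth is at UTC−02:00.
14:30 Ishoth + 2h = 16:30 UTC.
1 April 2024 is a Monday, so the first Sunday is April 7 and the fourth is April 28.
1 October 2024 is a Tuesday, so the first Sunday is October 6 and the third is October 20.
At the standard offset (UTC−07:00), 16:30 UTC − 7h = 09:30 Othium Administrative Region standard time.
The standard-time date in Othium Administrative Region, 25 October 2024, is outside the daylight-saving period (28 April – 20 October), so Othium Administrative Region is on standard time, UTC−07:00.
16:30 UTC − 7h = 09:30 Othium Administrative Region.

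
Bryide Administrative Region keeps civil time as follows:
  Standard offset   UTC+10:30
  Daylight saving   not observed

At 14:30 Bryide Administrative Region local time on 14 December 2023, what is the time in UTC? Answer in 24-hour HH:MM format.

Bryide Administrative Region has no daylight saving, so its offset is UTC+10:30 year-round.
14:30 local − 10h30m = 04:00 UTC.

04:00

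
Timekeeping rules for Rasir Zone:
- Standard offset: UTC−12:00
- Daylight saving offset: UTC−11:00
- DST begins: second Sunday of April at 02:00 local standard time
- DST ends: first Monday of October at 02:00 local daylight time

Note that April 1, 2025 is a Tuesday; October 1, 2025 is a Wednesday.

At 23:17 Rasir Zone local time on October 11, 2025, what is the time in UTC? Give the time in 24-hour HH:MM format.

1 April 2025 is a Tuesday, so the first Sunday is April 6 and the second is April 13.
1 October 2025 is a Wednesday, so the first Monday is October 6.
Daylight saving runs 13 April – 6 October; October 11, 2025 is outside that window, so Rasir Zone is on standard time at UTC−12:00.
23:17 local + 12h = 11:17 UTC (rolling into the next day, 12 October 2025).

11:17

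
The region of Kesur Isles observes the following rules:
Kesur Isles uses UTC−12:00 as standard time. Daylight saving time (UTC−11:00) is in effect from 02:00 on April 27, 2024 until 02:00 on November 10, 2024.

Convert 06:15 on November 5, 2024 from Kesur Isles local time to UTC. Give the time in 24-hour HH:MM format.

17:15

November 5, 2024 lies within the daylight-saving period (27 April – 10 November), so Kesur Isles is on daylight time, UTC−11:00.
06:15 local + 11h = 17:15 UTC.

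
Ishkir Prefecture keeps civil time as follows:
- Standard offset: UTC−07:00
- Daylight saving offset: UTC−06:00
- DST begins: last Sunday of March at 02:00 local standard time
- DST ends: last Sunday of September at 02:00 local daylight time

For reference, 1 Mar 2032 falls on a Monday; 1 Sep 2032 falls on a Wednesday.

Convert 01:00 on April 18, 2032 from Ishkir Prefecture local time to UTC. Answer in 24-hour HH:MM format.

1 March 2032 is a Monday, so Sundays fall on 7, 14, 21, 28; the last is March 28.
1 September 2032 is a Wednesday, so Sundays fall on 5, 12, 19, 26; the last is September 26.
April 18, 2032 falls between 28 March and 26 September, so daylight saving is in effect and Ishkir Prefecture is at UTC−06:00.
01:00 local + 6h = 07:00 UTC.

07:00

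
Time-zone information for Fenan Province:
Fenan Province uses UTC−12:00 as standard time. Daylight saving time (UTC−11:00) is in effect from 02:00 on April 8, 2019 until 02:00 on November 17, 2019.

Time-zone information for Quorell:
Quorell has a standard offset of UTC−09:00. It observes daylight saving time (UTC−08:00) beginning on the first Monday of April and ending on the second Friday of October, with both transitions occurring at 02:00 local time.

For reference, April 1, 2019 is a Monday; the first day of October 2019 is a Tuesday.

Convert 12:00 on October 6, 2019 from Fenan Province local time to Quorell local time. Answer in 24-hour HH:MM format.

15:00

October 6, 2019 lies within the daylight-saving period (8 April – 17 November), so Fenan Province is on daylight time, UTC−11:00.
12:00 Fenan Province + 11h = 23:00 UTC.
1 April 2019 is a Monday, so the first Monday is April 1.
1 October 2019 is a Tuesday, so the first Friday is October 4 and the second is October 11.
At the standard offset (UTC−09:00), 23:00 UTC − 9h = 14:00 Quorell standard time.
The standard-time date in Quorell, October 6, 2019, lies within the daylight-saving period (1 April – 11 October), so Quorell is on daylight time, UTC−08:00.
23:00 UTC − 8h = 15:00 Quorell.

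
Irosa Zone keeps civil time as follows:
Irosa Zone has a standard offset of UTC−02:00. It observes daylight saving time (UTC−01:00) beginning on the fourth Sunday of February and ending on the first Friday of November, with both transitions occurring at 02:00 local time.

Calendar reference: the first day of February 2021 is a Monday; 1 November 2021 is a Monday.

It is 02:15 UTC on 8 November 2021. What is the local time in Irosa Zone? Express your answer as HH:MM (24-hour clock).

00:15

1 February 2021 is a Monday, so the first Sunday is February 7 and the fourth is February 28.
1 November 2021 is a Monday, so the first Friday is November 5.
At the standard offset (UTC−02:00), 02:15 UTC − 2h = 00:15 Irosa Zone standard time.
The standard-time date in Irosa Zone, 8 November 2021, does not fall between 28 February and 5 November, so daylight saving is not in effect and Irosa Zone is at UTC−02:00.
02:15 UTC − 2h = 00:15 local.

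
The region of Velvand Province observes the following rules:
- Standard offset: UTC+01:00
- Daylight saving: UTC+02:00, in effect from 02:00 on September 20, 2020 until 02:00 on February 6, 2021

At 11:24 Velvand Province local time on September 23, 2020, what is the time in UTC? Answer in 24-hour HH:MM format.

09:24

September 23, 2020 lies within the daylight-saving period (20 September 2020 – 6 February 2021), so Velvand Province is on daylight time, UTC+02:00.
11:24 local − 2h = 09:24 UTC.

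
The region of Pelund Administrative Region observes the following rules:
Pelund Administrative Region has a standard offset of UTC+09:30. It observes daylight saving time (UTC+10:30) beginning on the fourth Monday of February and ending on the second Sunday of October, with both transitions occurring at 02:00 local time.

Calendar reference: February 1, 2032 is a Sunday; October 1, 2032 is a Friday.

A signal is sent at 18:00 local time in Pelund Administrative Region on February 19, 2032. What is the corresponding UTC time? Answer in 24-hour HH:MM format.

1 February 2032 is a Sunday, so the first Monday is February 2 and the fourth is February 23.
1 October 2032 is a Friday, so the first Sunday is October 3 and the second is October 10.
February 19, 2032 does not fall between 23 February and 10 October, so daylight saving is not in effect and Pelund Administrative Region is at UTC+09:30.
18:00 local − 9h30m = 08:30 UTC.

08:30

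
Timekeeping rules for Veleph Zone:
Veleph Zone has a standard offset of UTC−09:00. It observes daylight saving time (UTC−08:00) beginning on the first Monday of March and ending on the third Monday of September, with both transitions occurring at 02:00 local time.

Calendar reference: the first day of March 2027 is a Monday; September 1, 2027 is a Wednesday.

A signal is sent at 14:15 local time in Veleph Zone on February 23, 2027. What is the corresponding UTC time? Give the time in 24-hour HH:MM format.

1 March 2027 is a Monday, so the first Monday is March 1.
1 September 2027 is a Wednesday, so the first Monday is September 6 and the third is September 20.
Daylight saving runs 1 March – 20 September; February 23, 2027 is outside that window, so Veleph Zone is on standard time at UTC−09:00.
14:15 local + 9h = 23:15 UTC.

23:15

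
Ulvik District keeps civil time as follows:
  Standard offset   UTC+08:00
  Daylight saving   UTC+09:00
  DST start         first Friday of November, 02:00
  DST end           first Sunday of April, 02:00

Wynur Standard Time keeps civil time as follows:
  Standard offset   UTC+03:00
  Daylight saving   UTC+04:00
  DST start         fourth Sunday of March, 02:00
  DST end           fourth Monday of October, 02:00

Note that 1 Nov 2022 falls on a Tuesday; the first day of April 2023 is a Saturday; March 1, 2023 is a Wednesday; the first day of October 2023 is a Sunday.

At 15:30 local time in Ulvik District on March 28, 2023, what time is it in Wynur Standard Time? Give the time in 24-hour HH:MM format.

1 November 2022 is a Tuesday, so the first Friday is November 4.
1 April 2023 is a Saturday, so the first Sunday is April 2.
Daylight saving runs 4 November 2022 – 2 April 2023; March 28, 2023 is inside that window, so Ulvik District is at UTC+09:00.
15:30 Ulvik District − 9h = 06:30 UTC.
1 March 2023 is a Wednesday, so the first Sunday is March 5 and the fourth is March 26.
1 October 2023 is a Sunday, so the first Monday is October 2 and the fourth is October 23.
At the standard offset (UTC+03:00), 06:30 UTC + 3h = 09:30 Wynur Standard Time standard time.
Daylight saving runs 26 March – 23 October; the standard-time date in Wynur Standard Time, March 28, 2023, is inside that window, so Wynur Standard Time is at UTC+04:00.
06:30 UTC + 4h = 10:30 Wynur Standard Time.

10:30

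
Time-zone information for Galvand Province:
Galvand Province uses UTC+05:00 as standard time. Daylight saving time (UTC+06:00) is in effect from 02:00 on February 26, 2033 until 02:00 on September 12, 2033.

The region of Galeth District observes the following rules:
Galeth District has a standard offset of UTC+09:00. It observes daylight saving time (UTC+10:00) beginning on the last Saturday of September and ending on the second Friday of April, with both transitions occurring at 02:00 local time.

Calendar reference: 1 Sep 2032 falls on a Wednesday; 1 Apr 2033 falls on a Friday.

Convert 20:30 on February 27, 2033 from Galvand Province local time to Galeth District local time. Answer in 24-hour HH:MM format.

00:30

Daylight saving runs 26 February – 12 September; February 27, 2033 is inside that window, so Galvand Province is at UTC+06:00.
20:30 Galvand Province − 6h = 14:30 UTC.
1 September 2032 is a Wednesday, so Saturdays fall on 4, 11, 18, 25; the last is September 25.
1 April 2033 is a Friday, so the first Friday is April 1 and the second is April 8.
At the standard offset (UTC+09:00), 14:30 UTC + 9h = 23:30 Galeth District standard time.
Daylight saving runs 25 September 2032 – 8 April 2033; the standard-time date in Galeth District, February 27, 2033, is inside that window, so Galeth District is at UTC+10:00.
14:30 UTC + 10h = 00:30 Galeth District (rolling into the next day, 28 February 2033).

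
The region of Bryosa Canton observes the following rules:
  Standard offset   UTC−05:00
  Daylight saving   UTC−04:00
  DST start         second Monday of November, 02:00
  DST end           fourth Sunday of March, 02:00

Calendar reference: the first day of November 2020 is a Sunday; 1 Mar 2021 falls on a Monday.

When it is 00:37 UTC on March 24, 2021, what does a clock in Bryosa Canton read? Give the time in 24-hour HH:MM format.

1 November 2020 is a Sunday, so the first Monday is November 2 and the second is November 9.
1 March 2021 is a Monday, so the first Sunday is March 7 and the fourth is March 28.
At the standard offset (UTC−05:00), 00:37 UTC − 5h = 19:37 Bryosa Canton standard time (rolling into the previous day, 23 March 2021).
Daylight saving runs 9 November 2020 – 28 March 2021; the standard-time date in Bryosa Canton, March 23, 2021, is inside that window, so Bryosa Canton is at UTC−04:00.
00:37 UTC − 4h = 20:37 local (rolling into the previous day, 23 March 2021).

20:37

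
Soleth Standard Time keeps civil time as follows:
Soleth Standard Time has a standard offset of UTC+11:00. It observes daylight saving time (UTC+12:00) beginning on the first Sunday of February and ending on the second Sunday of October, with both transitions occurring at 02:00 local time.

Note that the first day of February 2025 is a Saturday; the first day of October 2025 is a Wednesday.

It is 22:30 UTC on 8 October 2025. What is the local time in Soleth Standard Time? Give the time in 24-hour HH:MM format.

10:30

1 February 2025 is a Saturday, so the first Sunday is February 2.
1 October 2025 is a Wednesday, so the first Sunday is October 5 and the second is October 12.
At the standard offset (UTC+11:00), 22:30 UTC + 11h = 09:30 Soleth Standard Time standard time (rolling into the next day, 9 October 2025).
The standard-time date in Soleth Standard Time, 9 October 2025, lies within the daylight-saving period (2 February – 12 October), so Soleth Standard Time is on daylight time, UTC+12:00.
22:30 UTC + 12h = 10:30 local (rolling into the next day, 9 October 2025).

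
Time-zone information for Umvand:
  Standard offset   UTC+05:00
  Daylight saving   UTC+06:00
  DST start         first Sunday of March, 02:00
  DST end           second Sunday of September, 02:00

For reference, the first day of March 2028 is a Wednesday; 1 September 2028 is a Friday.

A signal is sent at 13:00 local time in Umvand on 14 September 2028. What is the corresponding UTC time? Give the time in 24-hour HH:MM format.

1 March 2028 is a Wednesday, so the first Sunday is March 5.
1 September 2028 is a Friday, so the first Sunday is September 3 and the second is September 10.
Daylight saving runs 5 March – 10 September; 14 September 2028 is outside that window, so Umvand is on standard time at UTC+05:00.
13:00 local − 5h = 08:00 UTC.

08:00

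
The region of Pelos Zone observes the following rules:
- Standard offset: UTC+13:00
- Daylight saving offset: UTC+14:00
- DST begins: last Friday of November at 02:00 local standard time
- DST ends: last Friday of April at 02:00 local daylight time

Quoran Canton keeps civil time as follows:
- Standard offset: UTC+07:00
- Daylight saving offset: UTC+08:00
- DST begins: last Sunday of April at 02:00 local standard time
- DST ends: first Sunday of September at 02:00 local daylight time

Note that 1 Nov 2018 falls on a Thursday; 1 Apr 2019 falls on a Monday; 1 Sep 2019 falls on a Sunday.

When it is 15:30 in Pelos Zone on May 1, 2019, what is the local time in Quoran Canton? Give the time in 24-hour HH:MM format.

1 November 2018 is a Thursday, so Fridays fall on 2, 9, 16, 23, 30; the last is November 30.
1 April 2019 is a Monday, so Fridays fall on 5, 12, 19, 26; the last is April 26.
Daylight saving runs 30 November 2018 – 26 April 2019; May 1, 2019 is outside that window, so Pelos Zone is on standard time at UTC+13:00.
15:30 Pelos Zone − 13h = 02:30 UTC.
1 April 2019 is a Monday, so Sundays fall on 7, 14, 21, 28; the last is April 28.
1 September 2019 is a Sunday, so the first Sunday is September 1.
At the standard offset (UTC+07:00), 02:30 UTC + 7h = 09:30 Quoran Canton standard time.
The standard-time date in Quoran Canton, May 1, 2019, falls between 28 April and 1 September, so daylight saving is in effect and Quoran Canton is at UTC+08:00.
02:30 UTC + 8h = 10:30 Quoran Canton.

10:30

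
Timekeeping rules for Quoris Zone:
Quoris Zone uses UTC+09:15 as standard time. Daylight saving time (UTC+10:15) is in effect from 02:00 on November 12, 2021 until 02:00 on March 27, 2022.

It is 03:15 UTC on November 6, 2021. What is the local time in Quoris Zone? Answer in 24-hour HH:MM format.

At the standard offset (UTC+09:15), 03:15 UTC + 9h15m = 12:30 Quoris Zone standard time.
Daylight saving runs 12 November 2021 – 27 March 2022; the standard-time date in Quoris Zone, November 6, 2021, is outside that window, so Quoris Zone is on standard time at UTC+09:15.
03:15 UTC + 9h15m = 12:30 local.

12:30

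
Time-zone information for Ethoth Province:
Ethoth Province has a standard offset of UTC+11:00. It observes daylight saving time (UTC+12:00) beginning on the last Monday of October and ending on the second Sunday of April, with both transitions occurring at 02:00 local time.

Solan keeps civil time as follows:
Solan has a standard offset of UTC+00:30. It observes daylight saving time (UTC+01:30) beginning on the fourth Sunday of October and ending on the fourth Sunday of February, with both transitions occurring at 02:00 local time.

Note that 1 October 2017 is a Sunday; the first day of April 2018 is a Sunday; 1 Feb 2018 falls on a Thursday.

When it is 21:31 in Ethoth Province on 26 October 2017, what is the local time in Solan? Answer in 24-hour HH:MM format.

12:01

1 October 2017 is a Sunday, so Mondays fall on 2, 9, 16, 23, 30; the last is October 30.
1 April 2018 is a Sunday, so the first Sunday is April 1 and the second is April 8.
Daylight saving runs 30 October 2017 – 8 April 2018; 26 October 2017 is outside that window, so Ethoth Province is on standard time at UTC+11:00.
21:31 Ethoth Province − 11h = 10:31 UTC.
1 October 2017 is a Sunday, so the first Sunday is October 1 and the fourth is October 22.
1 February 2018 is a Thursday, so the first Sunday is February 4 and the fourth is February 25.
At the standard offset (UTC+00:30), 10:31 UTC + 0h30m = 11:01 Solan standard time.
The standard-time date in Solan, 26 October 2017, falls between 22 October 2017 and 25 February 2018, so daylight saving is in effect and Solan is at UTC+01:30.
10:31 UTC + 1h30m = 12:01 Solan.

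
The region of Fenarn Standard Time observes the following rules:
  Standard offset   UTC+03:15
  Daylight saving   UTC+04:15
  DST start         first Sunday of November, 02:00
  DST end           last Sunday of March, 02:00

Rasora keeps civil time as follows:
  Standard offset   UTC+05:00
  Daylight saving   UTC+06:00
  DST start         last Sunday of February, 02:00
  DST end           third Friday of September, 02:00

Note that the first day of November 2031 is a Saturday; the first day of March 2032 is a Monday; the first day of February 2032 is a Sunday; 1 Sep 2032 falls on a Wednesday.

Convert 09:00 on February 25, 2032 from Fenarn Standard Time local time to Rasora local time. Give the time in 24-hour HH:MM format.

1 November 2031 is a Saturday, so the first Sunday is November 2.
1 March 2032 is a Monday, so Sundays fall on 7, 14, 21, 28; the last is March 28.
February 25, 2032 falls between 2 November 2031 and 28 March 2032, so daylight saving is in effect and Fenarn Standard Time is at UTC+04:15.
09:00 Fenarn Standard Time − 4h15m = 04:45 UTC.
1 February 2032 is a Sunday, so Sundays fall on 1, 8, 15, 22, 29; the last is February 29.
1 September 2032 is a Wednesday, so the first Friday is September 3 and the third is September 17.
At the standard offset (UTC+05:00), 04:45 UTC + 5h = 09:45 Rasora standard time.
The standard-time date in Rasora, February 25, 2032, is outside the daylight-saving period (29 February – 17 September), so Rasora is on standard time, UTC+05:00.
04:45 UTC + 5h = 09:45 Rasora.

09:45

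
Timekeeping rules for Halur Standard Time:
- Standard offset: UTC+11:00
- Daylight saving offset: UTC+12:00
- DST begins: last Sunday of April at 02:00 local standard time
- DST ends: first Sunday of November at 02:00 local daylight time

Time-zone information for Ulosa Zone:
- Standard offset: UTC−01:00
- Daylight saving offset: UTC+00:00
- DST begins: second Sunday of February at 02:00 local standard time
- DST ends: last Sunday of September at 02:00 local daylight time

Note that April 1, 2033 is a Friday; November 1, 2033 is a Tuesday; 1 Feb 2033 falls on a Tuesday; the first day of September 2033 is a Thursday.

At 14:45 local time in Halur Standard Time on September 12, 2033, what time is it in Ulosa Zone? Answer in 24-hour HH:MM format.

1 April 2033 is a Friday, so Sundays fall on 3, 10, 17, 24; the last is April 24.
1 November 2033 is a Tuesday, so the first Sunday is November 6.
September 12, 2033 falls between 24 April and 6 November, so daylight saving is in effect and Halur Standard Time is at UTC+12:00.
14:45 Halur Standard Time − 12h = 02:45 UTC.
1 February 2033 is a Tuesday, so the first Sunday is February 6 and the second is February 13.
1 September 2033 is a Thursday, so Sundays fall on 4, 11, 18, 25; the last is September 25.
At the standard offset (UTC−01:00), 02:45 UTC − 1h = 01:45 Ulosa Zone standard time.
Daylight saving runs 13 February – 25 September; the standard-time date in Ulosa Zone, September 12, 2033, is inside that window, so Ulosa Zone is at UTC+00:00.
02:45 UTC + 0h = 02:45 Ulosa Zone.

02:45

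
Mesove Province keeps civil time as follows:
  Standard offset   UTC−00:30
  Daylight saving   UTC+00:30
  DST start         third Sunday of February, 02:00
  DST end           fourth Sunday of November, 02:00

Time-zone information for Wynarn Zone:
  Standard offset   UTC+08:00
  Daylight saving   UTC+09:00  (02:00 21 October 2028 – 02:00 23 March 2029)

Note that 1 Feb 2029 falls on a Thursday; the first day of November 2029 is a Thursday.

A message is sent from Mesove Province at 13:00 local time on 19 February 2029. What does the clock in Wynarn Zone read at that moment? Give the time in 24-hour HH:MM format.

21:30

1 February 2029 is a Thursday, so the first Sunday is February 4 and the third is February 18.
1 November 2029 is a Thursday, so the first Sunday is November 4 and the fourth is November 25.
Daylight saving runs 18 February – 25 November; 19 February 2029 is inside that window, so Mesove Province is at UTC+00:30.
13:00 Mesove Province − 0h30m = 12:30 UTC.
At the standard offset (UTC+08:00), 12:30 UTC + 8h = 20:30 Wynarn Zone standard time.
Daylight saving runs 21 October 2028 – 23 March 2029; the standard-time date in Wynarn Zone, 19 February 2029, is inside that window, so Wynarn Zone is at UTC+09:00.
12:30 UTC + 9h = 21:30 Wynarn Zone.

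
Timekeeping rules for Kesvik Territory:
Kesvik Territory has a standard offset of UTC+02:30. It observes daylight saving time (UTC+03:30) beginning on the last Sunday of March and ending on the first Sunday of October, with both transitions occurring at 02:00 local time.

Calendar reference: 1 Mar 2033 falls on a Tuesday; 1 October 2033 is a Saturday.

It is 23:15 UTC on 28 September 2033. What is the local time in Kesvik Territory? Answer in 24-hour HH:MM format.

1 March 2033 is a Tuesday, so Sundays fall on 6, 13, 20, 27; the last is March 27.
1 October 2033 is a Saturday, so the first Sunday is October 2.
At the standard offset (UTC+02:30), 23:15 UTC + 2h30m = 01:45 Kesvik Territory standard time (rolling into the next day, 29 September 2033).
The standard-time date in Kesvik Territory, 29 September 2033, lies within the daylight-saving period (27 March – 2 October), so Kesvik Territory is on daylight time, UTC+03:30.
23:15 UTC + 3h30m = 02:45 local (rolling into the next day, 29 September 2033).

02:45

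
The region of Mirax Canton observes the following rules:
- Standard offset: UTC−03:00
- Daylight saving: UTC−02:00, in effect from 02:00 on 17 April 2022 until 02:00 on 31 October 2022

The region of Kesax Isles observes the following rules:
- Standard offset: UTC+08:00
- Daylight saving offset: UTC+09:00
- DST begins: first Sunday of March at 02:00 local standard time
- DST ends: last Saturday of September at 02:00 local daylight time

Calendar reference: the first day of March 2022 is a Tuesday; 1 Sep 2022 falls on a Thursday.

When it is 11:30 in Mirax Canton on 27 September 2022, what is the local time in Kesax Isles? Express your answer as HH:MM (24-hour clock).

27 September 2022 lies within the daylight-saving period (17 April – 31 October), so Mirax Canton is on daylight time, UTC−02:00.
11:30 Mirax Canton + 2h = 13:30 UTC.
1 March 2022 is a Tuesday, so the first Sunday is March 6.
1 September 2022 is a Thursday, so Saturdays fall on 3, 10, 17, 24; the last is September 24.
At the standard offset (UTC+08:00), 13:30 UTC + 8h = 21:30 Kesax Isles standard time.
Daylight saving runs 6 March – 24 September; the standard-time date in Kesax Isles, 27 September 2022, is outside that window, so Kesax Isles is on standard time at UTC+08:00.
13:30 UTC + 8h = 21:30 Kesax Isles.

21:30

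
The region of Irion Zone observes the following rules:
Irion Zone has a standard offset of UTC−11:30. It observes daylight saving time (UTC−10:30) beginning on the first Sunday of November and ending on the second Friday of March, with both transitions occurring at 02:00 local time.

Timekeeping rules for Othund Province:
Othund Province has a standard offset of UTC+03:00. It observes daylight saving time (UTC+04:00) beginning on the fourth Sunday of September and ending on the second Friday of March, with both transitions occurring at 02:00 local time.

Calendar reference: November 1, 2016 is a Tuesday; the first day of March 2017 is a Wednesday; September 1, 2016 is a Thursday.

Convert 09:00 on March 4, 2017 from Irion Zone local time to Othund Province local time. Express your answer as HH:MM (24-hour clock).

23:30

1 November 2016 is a Tuesday, so the first Sunday is November 6.
1 March 2017 is a Wednesday, so the first Friday is March 3 and the second is March 10.
March 4, 2017 lies within the daylight-saving period (6 November 2016 – 10 March 2017), so Irion Zone is on daylight time, UTC−10:30.
09:00 Irion Zone + 10h30m = 19:30 UTC.
1 September 2016 is a Thursday, so the first Sunday is September 4 and the fourth is September 25.
1 March 2017 is a Wednesday, so the first Friday is March 3 and the second is March 10.
At the standard offset (UTC+03:00), 19:30 UTC + 3h = 22:30 Othund Province standard time.
Daylight saving runs 25 September 2016 – 10 March 2017; the standard-time date in Othund Province, March 4, 2017, is inside that window, so Othund Province is at UTC+04:00.
19:30 UTC + 4h = 23:30 Othund Province.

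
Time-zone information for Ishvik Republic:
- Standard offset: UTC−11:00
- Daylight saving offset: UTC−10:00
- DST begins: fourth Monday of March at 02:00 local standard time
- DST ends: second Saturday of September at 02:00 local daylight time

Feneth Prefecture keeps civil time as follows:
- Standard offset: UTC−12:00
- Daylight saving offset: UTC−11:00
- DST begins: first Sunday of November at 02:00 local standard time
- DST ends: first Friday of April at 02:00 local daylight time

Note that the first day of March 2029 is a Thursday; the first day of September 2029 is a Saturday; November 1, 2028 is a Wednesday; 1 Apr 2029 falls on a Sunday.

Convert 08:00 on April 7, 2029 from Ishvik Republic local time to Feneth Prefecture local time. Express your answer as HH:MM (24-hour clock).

06:00

1 March 2029 is a Thursday, so the first Monday is March 5 and the fourth is March 26.
1 September 2029 is a Saturday, so the first Saturday is September 1 and the second is September 8.
April 7, 2029 lies within the daylight-saving period (26 March – 8 September), so Ishvik Republic is on daylight time, UTC−10:00.
08:00 Ishvik Republic + 10h = 18:00 UTC.
1 November 2028 is a Wednesday, so the first Sunday is November 5.
1 April 2029 is a Sunday, so the first Friday is April 6.
At the standard offset (UTC−12:00), 18:00 UTC − 12h = 06:00 Feneth Prefecture standard time.
The standard-time date in Feneth Prefecture, April 7, 2029, is outside the daylight-saving period (5 November 2028 – 6 April 2029), so Feneth Prefecture is on standard time, UTC−12:00.
18:00 UTC − 12h = 06:00 Feneth Prefecture.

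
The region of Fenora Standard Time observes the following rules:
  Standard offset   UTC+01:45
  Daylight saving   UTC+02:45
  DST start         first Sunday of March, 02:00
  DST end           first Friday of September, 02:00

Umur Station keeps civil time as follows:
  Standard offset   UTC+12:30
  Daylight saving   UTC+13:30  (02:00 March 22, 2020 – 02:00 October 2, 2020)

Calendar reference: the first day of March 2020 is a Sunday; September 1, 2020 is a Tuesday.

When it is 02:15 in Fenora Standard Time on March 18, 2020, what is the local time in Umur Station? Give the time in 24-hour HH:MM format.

1 March 2020 is a Sunday, so the first Sunday is March 1.
1 September 2020 is a Tuesday, so the first Friday is September 4.
March 18, 2020 lies within the daylight-saving period (1 March – 4 September), so Fenora Standard Time is on daylight time, UTC+02:45.
02:15 Fenora Standard Time − 2h45m = 23:30 UTC (rolling into the previous day, 17 March 2020).
At the standard offset (UTC+12:30), 23:30 UTC + 12h30m = 12:00 Umur Station standard time (rolling into the next day, 18 March 2020).
The standard-time date in Umur Station, March 18, 2020, is outside the daylight-saving period (22 March – 2 October), so Umur Station is on standard time, UTC+12:30.
23:30 UTC + 12h30m = 12:00 Umur Station (rolling into the next day, 18 March 2020).

12:00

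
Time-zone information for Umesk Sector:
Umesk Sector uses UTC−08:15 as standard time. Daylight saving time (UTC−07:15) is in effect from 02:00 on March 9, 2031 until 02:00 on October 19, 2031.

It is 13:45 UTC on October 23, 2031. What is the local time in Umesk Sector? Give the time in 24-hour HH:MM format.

At the standard offset (UTC−08:15), 13:45 UTC − 8h15m = 05:30 Umesk Sector standard time.
Daylight saving runs 9 March – 19 October; the standard-time date in Umesk Sector, October 23, 2031, is outside that window, so Umesk Sector is on standard time at UTC−08:15.
13:45 UTC − 8h15m = 05:30 local.

05:30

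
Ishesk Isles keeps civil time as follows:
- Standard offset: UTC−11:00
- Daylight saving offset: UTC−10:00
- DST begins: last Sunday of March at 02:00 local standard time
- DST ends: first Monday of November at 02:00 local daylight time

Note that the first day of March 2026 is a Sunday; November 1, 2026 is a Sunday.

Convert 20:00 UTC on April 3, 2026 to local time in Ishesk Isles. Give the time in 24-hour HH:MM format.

10:00

1 March 2026 is a Sunday, so Sundays fall on 1, 8, 15, 22, 29; the last is March 29.
1 November 2026 is a Sunday, so the first Monday is November 2.
At the standard offset (UTC−11:00), 20:00 UTC − 11h = 09:00 Ishesk Isles standard time.
The standard-time date in Ishesk Isles, April 3, 2026, lies within the daylight-saving period (29 March – 2 November), so Ishesk Isles is on daylight time, UTC−10:00.
20:00 UTC − 10h = 10:00 local.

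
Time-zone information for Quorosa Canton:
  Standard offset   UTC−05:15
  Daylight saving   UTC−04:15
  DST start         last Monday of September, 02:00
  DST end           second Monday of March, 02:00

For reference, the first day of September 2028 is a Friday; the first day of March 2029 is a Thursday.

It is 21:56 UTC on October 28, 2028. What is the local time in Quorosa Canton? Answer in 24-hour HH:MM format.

1 September 2028 is a Friday, so Mondays fall on 4, 11, 18, 25; the last is September 25.
1 March 2029 is a Thursday, so the first Monday is March 5 and the second is March 12.
At the standard offset (UTC−05:15), 21:56 UTC − 5h15m = 16:41 Quorosa Canton standard time.
The standard-time date in Quorosa Canton, October 28, 2028, falls between 25 September 2028 and 12 March 2029, so daylight saving is in effect and Quorosa Canton is at UTC−04:15.
21:56 UTC − 4h15m = 17:41 local.

17:41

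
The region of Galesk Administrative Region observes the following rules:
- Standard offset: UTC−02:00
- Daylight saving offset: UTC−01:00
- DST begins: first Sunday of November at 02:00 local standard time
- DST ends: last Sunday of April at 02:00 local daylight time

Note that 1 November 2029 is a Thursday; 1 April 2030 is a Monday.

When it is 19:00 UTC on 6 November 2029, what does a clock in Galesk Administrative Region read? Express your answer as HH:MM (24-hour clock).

18:00

1 November 2029 is a Thursday, so the first Sunday is November 4.
1 April 2030 is a Monday, so Sundays fall on 7, 14, 21, 28; the last is April 28.
At the standard offset (UTC−02:00), 19:00 UTC − 2h = 17:00 Galesk Administrative Region standard time.
The standard-time date in Galesk Administrative Region, 6 November 2029, lies within the daylight-saving period (4 November 2029 – 28 April 2030), so Galesk Administrative Region is on daylight time, UTC−01:00.
19:00 UTC − 1h = 18:00 local.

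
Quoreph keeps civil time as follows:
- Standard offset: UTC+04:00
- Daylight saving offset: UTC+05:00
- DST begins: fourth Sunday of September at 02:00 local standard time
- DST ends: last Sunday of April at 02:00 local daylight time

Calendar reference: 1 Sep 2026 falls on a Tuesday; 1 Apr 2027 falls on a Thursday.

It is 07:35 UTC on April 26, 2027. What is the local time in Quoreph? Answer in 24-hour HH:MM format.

1 September 2026 is a Tuesday, so the first Sunday is September 6 and the fourth is September 27.
1 April 2027 is a Thursday, so Sundays fall on 4, 11, 18, 25; the last is April 25.
At the standard offset (UTC+04:00), 07:35 UTC + 4h = 11:35 Quoreph standard time.
The standard-time date in Quoreph, April 26, 2027, does not fall between 27 September 2026 and 25 April 2027, so daylight saving is not in effect and Quoreph is at UTC+04:00.
07:35 UTC + 4h = 11:35 local.

11:35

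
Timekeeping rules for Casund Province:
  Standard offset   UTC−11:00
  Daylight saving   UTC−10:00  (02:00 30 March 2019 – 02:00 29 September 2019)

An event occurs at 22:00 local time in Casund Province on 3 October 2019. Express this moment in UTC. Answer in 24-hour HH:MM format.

09:00

3 October 2019 does not fall between 30 March and 29 September, so daylight saving is not in effect and Casund Province is at UTC−11:00.
22:00 local + 11h = 09:00 UTC (rolling into the next day, 4 October 2019).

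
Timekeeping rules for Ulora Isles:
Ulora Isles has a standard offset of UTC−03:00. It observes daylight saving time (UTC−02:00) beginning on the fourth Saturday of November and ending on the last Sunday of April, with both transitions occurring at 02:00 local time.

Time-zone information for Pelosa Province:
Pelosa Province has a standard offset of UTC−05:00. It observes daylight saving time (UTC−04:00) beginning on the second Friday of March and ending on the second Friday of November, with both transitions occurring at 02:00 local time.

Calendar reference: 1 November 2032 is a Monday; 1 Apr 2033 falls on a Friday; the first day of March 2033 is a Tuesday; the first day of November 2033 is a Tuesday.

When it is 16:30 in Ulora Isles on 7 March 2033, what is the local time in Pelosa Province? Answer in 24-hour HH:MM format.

13:30

1 November 2032 is a Monday, so the first Saturday is November 6 and the fourth is November 27.
1 April 2033 is a Friday, so Sundays fall on 3, 10, 17, 24; the last is April 24.
7 March 2033 lies within the daylight-saving period (27 November 2032 – 24 April 2033), so Ulora Isles is on daylight time, UTC−02:00.
16:30 Ulora Isles + 2h = 18:30 UTC.
1 March 2033 is a Tuesday, so the first Friday is March 4 and the second is March 11.
1 November 2033 is a Tuesday, so the first Friday is November 4 and the second is November 11.
At the standard offset (UTC−05:00), 18:30 UTC − 5h = 13:30 Pelosa Province standard time.
The standard-time date in Pelosa Province, 7 March 2033, does not fall between 11 March and 11 November, so daylight saving is not in effect and Pelosa Province is at UTC−05:00.
18:30 UTC − 5h = 13:30 Pelosa Province.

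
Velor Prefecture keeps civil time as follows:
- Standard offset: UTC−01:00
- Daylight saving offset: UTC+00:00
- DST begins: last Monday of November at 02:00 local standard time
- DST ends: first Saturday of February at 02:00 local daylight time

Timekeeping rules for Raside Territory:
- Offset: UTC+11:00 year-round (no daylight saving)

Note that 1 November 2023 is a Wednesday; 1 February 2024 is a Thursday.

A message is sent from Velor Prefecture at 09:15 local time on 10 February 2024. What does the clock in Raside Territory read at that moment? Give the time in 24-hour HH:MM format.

21:15

1 November 2023 is a Wednesday, so Mondays fall on 6, 13, 20, 27; the last is November 27.
1 February 2024 is a Thursday, so the first Saturday is February 3.
10 February 2024 is outside the daylight-saving period (27 November 2023 – 3 February 2024), so Velor Prefecture is on standard time, UTC−01:00.
09:15 Velor Prefecture + 1h = 10:15 UTC.
Raside Territory stays on UTC+11:00 all year.
10:15 UTC + 11h = 21:15 Raside Territory.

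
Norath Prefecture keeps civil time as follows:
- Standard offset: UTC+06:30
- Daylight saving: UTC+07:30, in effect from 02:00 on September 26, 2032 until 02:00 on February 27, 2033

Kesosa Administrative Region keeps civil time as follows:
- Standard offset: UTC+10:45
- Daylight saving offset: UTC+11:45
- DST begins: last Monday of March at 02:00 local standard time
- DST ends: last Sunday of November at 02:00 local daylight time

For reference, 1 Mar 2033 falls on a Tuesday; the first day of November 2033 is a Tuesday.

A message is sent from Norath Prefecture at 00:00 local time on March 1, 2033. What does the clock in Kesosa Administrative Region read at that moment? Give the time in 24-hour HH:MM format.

04:15

March 1, 2033 does not fall between 26 September 2032 and 27 February 2033, so daylight saving is not in effect and Norath Prefecture is at UTC+06:30.
00:00 Norath Prefecture − 6h30m = 17:30 UTC (rolling into the previous day, 28 February 2033).
1 March 2033 is a Tuesday, so Mondays fall on 7, 14, 21, 28; the last is March 28.
1 November 2033 is a Tuesday, so Sundays fall on 6, 13, 20, 27; the last is November 27.
At the standard offset (UTC+10:45), 17:30 UTC + 10h45m = 04:15 Kesosa Administrative Region standard time (rolling into the next day, 1 March 2033).
Daylight saving runs 28 March – 27 November; the standard-time date in Kesosa Administrative Region, March 1, 2033, is outside that window, so Kesosa Administrative Region is on standard time at UTC+10:45.
17:30 UTC + 10h45m = 04:15 Kesosa Administrative Region (rolling into the next day, 1 March 2033).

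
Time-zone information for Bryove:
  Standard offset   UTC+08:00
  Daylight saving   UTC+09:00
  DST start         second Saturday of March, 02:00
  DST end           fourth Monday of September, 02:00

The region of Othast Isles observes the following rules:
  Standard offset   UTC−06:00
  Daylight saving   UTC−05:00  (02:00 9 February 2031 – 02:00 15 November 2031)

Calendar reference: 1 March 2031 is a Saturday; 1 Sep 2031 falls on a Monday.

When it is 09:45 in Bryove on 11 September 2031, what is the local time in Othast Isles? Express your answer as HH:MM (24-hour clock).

1 March 2031 is a Saturday, so the first Saturday is March 1 and the second is March 8.
1 September 2031 is a Monday, so the first Monday is September 1 and the fourth is September 22.
11 September 2031 lies within the daylight-saving period (8 March – 22 September), so Bryove is on daylight time, UTC+09:00.
09:45 Bryove − 9h = 00:45 UTC.
At the standard offset (UTC−06:00), 00:45 UTC − 6h = 18:45 Othast Isles standard time (rolling into the previous day, 10 September 2031).
Daylight saving runs 9 February – 15 November; the standard-time date in Othast Isles, 10 September 2031, is inside that window, so Othast Isles is at UTC−05:00.
00:45 UTC − 5h = 19:45 Othast Isles (rolling into the previous day, 10 September 2031).

19:45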